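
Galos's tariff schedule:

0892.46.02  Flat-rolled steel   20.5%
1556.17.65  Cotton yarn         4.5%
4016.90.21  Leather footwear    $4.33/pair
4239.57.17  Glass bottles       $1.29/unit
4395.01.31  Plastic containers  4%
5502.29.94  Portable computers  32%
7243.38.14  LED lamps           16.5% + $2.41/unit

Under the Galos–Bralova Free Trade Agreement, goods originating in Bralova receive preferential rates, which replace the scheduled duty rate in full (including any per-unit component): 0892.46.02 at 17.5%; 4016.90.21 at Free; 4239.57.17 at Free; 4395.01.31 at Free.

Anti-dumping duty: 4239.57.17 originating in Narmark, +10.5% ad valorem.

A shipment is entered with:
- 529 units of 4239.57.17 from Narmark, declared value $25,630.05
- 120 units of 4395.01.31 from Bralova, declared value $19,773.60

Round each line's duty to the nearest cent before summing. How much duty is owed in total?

Line 1 (4239.57.17, Narmark, 529 units, $25,630.05):
Base rate for 4239.57.17 is $1.29/unit.
4239.57.17 has an FTA preferential rate, but origin Narmark is not Bralova; base rate stands.
Additional duty on 4239.57.17 from Narmark: +10.5% ad valorem. Applied ad valorem rate = 10.5%.
Duty = $25,630.05 × 10.5% + 529 × $1.29 = $3,373.57.
Line 2 (4395.01.31, Bralova, 120 units, $19,773.60):
Base rate for 4395.01.31 is 4%.
Origin Bralova qualifies under the Galos–Bralova agreement and 4395.01.31 is covered: preferential rate Free applies instead.
Duty = $19,773.60 × 0% = $0.00.
Total = $3,373.57 + $0.00 = $3,373.57.

$3,373.57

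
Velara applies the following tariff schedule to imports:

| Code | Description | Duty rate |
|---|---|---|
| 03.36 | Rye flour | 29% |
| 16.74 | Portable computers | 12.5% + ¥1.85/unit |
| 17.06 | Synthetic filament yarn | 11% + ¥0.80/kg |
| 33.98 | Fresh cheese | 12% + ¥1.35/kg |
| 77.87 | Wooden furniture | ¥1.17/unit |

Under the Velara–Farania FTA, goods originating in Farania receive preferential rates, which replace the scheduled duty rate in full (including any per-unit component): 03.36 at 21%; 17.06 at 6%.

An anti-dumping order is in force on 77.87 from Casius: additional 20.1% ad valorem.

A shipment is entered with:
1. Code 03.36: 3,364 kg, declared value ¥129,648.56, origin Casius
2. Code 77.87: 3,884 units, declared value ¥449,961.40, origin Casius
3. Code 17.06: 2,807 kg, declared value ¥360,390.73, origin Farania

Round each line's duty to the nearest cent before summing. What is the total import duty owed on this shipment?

¥154,208.04

Line 1 (03.36, Casius, 3,364 kg, ¥129,648.56):
Base rate for 03.36 is 29%.
03.36 has an FTA preferential rate, but origin Casius is not Farania; base rate stands.
Duty = ¥129,648.56 × 29% = ¥37,598.08.
Line 2 (77.87, Casius, 3,884 units, ¥449,961.40):
Base rate for 77.87 is ¥1.17/unit.
Additional duty on 77.87 from Casius: +20.1% ad valorem. Applied ad valorem rate = 20.1%.
Duty = ¥449,961.40 × 20.1% + 3,884 × ¥1.17 = ¥94,986.52.
Line 3 (17.06, Farania, 2,807 kg, ¥360,390.73):
Base rate for 17.06 is 11% + ¥0.80/kg.
Origin Farania qualifies under the Velara–Farania agreement and 17.06 is covered: preferential rate 6% applies instead.
Duty = ¥360,390.73 × 6% = ¥21,623.44.
Total = ¥37,598.08 + ¥94,986.52 + ¥21,623.44 = ¥154,208.04.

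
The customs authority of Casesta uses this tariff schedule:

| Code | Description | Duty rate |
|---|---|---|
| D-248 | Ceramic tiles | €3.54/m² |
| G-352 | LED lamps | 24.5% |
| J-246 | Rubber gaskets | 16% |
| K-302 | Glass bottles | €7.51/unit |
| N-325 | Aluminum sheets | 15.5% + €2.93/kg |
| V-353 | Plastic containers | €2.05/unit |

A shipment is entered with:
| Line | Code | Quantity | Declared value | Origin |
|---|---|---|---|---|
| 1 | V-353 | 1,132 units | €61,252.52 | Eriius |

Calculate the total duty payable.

Line 1 (V-353, Eriius, 1,132 units, €61,252.52):
Base rate for V-353 is €2.05/unit.
Duty = 1,132 × €2.05 = €2,320.60.

€2,320.60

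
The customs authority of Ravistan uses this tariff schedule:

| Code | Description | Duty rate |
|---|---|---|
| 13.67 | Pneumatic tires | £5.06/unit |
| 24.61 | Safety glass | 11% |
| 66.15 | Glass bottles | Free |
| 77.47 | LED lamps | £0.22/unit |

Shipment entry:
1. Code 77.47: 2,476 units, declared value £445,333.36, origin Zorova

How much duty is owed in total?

£544.72

Line 1 (77.47, Zorova, 2,476 units, £445,333.36):
Base rate for 77.47 is £0.22/unit.
Duty = 2,476 × £0.22 = £544.72.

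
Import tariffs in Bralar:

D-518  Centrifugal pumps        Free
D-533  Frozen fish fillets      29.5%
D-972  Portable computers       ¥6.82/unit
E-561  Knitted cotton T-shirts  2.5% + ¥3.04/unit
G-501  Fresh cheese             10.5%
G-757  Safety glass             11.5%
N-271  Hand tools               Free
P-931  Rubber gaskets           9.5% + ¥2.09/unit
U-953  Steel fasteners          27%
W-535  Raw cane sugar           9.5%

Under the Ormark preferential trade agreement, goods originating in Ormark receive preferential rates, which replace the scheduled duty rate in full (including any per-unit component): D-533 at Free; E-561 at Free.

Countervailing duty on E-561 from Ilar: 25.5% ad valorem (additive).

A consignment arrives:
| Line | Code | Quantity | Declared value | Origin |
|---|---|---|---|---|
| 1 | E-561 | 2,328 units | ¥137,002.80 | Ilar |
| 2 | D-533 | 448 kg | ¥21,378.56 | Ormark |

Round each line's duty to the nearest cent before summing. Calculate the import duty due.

Line 1 (E-561, Ilar, 2,328 units, ¥137,002.80):
Base rate for E-561 is 2.5% + ¥3.04/unit.
E-561 has an FTA preferential rate, but origin Ilar is not Ormark; base rate stands.
Additional duty on E-561 from Ilar: +25.5%. Applied ad valorem rate: 2.5% + 25.5% = 28%.
Duty = ¥137,002.80 × 28% + 2,328 × ¥3.04 = ¥45,437.90.
Line 2 (D-533, Ormark, 448 kg, ¥21,378.56):
Base rate for D-533 is 29.5%.
Origin Ormark qualifies under the Bralar–Ormark agreement and D-533 is covered: preferential rate Free applies instead.
Duty = ¥21,378.56 × 0% = ¥0.00.
Total = ¥45,437.90 + ¥0.00 = ¥45,437.90.

¥45,437.90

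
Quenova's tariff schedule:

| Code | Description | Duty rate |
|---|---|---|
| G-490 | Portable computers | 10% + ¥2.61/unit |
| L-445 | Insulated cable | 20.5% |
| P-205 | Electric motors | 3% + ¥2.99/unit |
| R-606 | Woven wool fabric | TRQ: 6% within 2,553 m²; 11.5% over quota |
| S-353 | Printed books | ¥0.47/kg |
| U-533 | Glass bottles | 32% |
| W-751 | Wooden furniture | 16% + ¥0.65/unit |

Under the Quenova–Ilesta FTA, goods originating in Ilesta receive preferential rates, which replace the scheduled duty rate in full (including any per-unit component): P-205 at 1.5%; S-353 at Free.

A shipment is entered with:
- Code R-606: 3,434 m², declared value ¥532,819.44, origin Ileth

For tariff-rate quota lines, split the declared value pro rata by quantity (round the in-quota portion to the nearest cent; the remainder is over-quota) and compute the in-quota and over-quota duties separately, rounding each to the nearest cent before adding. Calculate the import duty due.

Line 1 (R-606, Ileth, 3,434 m², ¥532,819.44):
Code R-606 is under a tariff-rate quota (threshold 2,553 m²). In-quota: 2,553 m² at 6%; over-quota: 881 m² at 11.5%.
Pro-rata value split: in-quota = ¥532,819.44 × 2,553/3,434 = ¥396,123.48; over-quota = ¥532,819.44 − ¥396,123.48 = ¥136,695.96.
In-quota duty = ¥396,123.48 × 6% = ¥23,767.41. Over-quota duty = ¥136,695.96 × 11.5% = ¥15,720.04.
Line duty = ¥23,767.41 + ¥15,720.04 = ¥39,487.45.

¥39,487.45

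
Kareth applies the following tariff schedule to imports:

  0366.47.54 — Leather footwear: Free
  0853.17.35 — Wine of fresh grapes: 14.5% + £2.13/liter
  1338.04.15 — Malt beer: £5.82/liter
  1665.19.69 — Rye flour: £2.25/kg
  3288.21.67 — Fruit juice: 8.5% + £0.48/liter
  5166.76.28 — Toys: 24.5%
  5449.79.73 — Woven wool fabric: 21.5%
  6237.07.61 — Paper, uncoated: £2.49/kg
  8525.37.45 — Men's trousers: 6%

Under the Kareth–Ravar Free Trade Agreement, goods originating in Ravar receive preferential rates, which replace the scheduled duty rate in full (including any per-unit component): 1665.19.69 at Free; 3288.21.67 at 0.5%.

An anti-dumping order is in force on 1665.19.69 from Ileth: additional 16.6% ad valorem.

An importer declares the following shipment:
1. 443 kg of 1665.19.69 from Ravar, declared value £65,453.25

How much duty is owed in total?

£0.00

Line 1 (1665.19.69, Ravar, 443 kg, £65,453.25):
Base rate for 1665.19.69 is £2.25/kg.
Origin Ravar qualifies under the Kareth–Ravar agreement and 1665.19.69 is covered: preferential rate Free applies instead.
The additional-duty order on 1665.19.69 targets Ileth, not Ravar; it does not apply.
Duty = £65,453.25 × 0% = £0.00.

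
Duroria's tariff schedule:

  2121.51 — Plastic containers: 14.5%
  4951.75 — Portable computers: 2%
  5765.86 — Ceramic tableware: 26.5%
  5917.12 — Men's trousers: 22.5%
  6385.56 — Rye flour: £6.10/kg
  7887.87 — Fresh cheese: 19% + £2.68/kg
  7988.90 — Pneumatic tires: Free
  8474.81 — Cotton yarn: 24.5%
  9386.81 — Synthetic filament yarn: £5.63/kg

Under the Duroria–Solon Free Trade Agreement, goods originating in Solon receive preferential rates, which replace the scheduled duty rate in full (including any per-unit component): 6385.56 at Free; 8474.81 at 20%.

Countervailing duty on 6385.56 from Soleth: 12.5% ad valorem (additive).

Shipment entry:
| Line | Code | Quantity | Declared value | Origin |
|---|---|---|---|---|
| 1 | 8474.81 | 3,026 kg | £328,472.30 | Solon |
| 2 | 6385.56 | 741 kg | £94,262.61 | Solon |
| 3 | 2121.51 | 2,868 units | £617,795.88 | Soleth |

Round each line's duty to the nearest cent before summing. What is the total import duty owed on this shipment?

Line 1 (8474.81, Solon, 3,026 kg, £328,472.30):
Base rate for 8474.81 is 24.5%.
Origin Solon qualifies under the Duroria–Solon agreement and 8474.81 is covered: preferential rate 20% applies instead.
Duty = £328,472.30 × 20% = £65,694.46.
Line 2 (6385.56, Solon, 741 kg, £94,262.61):
Base rate for 6385.56 is £6.10/kg.
Origin Solon qualifies under the Duroria–Solon agreement and 6385.56 is covered: preferential rate Free applies instead.
The additional-duty order on 6385.56 targets Soleth, not Solon; it does not apply.
Duty = £94,262.61 × 0% = £0.00.
Line 3 (2121.51, Soleth, 2,868 units, £617,795.88):
Base rate for 2121.51 is 14.5%.
Duty = £617,795.88 × 14.5% = £89,580.40.
Total = £65,694.46 + £0.00 + £89,580.40 = £155,274.86.

£155,274.86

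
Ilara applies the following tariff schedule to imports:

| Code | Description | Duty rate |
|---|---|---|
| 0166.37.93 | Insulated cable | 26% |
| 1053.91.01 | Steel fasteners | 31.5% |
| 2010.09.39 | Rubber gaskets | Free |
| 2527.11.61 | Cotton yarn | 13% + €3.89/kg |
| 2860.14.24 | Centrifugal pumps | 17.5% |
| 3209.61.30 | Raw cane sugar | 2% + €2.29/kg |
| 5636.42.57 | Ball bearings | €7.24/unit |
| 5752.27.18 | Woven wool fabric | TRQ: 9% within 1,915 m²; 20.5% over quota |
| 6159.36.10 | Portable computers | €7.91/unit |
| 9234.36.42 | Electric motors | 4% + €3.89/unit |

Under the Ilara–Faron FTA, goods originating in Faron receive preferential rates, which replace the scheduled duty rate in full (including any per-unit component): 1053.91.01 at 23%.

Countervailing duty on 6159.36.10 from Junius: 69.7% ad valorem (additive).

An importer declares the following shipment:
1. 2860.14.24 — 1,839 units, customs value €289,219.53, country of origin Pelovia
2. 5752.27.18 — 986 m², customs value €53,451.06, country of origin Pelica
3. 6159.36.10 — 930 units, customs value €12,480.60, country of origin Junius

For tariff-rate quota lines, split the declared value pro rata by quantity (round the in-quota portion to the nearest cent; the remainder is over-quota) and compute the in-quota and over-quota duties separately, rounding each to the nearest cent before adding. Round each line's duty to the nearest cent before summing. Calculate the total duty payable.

Line 1 (2860.14.24, Pelovia, 1,839 units, €289,219.53):
Base rate for 2860.14.24 is 17.5%.
Duty = €289,219.53 × 17.5% = €50,613.42.
Line 2 (5752.27.18, Pelica, 986 m², €53,451.06):
Code 5752.27.18 is under a tariff-rate quota (threshold 1,915 m²). Quantity 986 m² is within the quota, so the in-quota rate 9% applies to the full value.
Duty = €53,451.06 × 9% = €4,810.60.
Line 3 (6159.36.10, Junius, 930 units, €12,480.60):
Base rate for 6159.36.10 is €7.91/unit.
Additional duty on 6159.36.10 from Junius: +69.7% ad valorem. Applied ad valorem rate = 69.7%.
Duty = €12,480.60 × 69.7% + 930 × €7.91 = €16,055.28.
Total = €50,613.42 + €4,810.60 + €16,055.28 = €71,479.30.

€71,479.30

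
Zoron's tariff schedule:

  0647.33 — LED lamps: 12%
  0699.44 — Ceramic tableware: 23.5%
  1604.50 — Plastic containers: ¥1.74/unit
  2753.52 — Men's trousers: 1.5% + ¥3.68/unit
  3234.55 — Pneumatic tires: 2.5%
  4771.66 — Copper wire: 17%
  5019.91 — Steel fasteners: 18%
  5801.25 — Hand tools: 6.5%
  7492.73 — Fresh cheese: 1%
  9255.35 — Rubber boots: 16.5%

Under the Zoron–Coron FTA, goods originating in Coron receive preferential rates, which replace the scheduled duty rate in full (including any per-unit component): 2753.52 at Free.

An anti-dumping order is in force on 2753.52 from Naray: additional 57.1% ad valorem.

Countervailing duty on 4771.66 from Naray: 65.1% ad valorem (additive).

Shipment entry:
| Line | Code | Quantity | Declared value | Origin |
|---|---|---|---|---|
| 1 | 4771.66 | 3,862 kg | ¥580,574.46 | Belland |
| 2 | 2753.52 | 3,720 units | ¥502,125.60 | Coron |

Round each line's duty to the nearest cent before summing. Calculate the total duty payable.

Line 1 (4771.66, Belland, 3,862 kg, ¥580,574.46):
Base rate for 4771.66 is 17%.
The additional-duty order on 4771.66 targets Naray, not Belland; it does not apply.
Duty = ¥580,574.46 × 17% = ¥98,697.66.
Line 2 (2753.52, Coron, 3,720 units, ¥502,125.60):
Base rate for 2753.52 is 1.5% + ¥3.68/unit.
Origin Coron qualifies under the Zoron–Coron agreement and 2753.52 is covered: preferential rate Free applies instead.
The additional-duty order on 2753.52 targets Naray, not Coron; it does not apply.
Duty = ¥502,125.60 × 0% = ¥0.00.
Total = ¥98,697.66 + ¥0.00 = ¥98,697.66.

¥98,697.66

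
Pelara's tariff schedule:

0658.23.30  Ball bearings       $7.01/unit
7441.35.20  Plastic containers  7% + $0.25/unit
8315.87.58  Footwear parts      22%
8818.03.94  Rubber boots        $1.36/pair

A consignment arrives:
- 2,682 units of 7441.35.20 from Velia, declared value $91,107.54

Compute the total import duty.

Line 1 (7441.35.20, Velia, 2,682 units, $91,107.54):
Base rate for 7441.35.20 is 7% + $0.25/unit.
Duty = $91,107.54 × 7% + 2,682 × $0.25 = $7,048.03.

$7,048.03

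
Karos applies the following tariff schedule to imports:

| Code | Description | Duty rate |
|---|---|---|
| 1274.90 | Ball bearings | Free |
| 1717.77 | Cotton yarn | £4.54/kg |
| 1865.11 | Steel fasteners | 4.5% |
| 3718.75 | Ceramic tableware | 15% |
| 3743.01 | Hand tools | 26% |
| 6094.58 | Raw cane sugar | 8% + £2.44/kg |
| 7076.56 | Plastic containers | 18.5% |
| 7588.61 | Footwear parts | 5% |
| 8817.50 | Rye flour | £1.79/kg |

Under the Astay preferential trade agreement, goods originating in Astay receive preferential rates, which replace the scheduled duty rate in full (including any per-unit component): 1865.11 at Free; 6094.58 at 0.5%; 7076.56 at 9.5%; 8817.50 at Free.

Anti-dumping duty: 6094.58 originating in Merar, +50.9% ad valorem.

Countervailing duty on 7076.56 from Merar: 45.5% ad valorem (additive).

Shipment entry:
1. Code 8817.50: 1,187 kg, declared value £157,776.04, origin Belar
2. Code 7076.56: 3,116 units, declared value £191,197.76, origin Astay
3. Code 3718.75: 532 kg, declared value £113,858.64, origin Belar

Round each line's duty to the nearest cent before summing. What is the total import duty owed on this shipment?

£37,367.32

Line 1 (8817.50, Belar, 1,187 kg, £157,776.04):
Base rate for 8817.50 is £1.79/kg.
8817.50 has an FTA preferential rate, but origin Belar is not Astay; base rate stands.
Duty = 1,187 × £1.79 = £2,124.73.
Line 2 (7076.56, Astay, 3,116 units, £191,197.76):
Base rate for 7076.56 is 18.5%.
Origin Astay qualifies under the Karos–Astay agreement and 7076.56 is covered: preferential rate 9.5% applies instead.
The additional-duty order on 7076.56 targets Merar, not Astay; it does not apply.
Duty = £191,197.76 × 9.5% = £18,163.79.
Line 3 (3718.75, Belar, 532 kg, £113,858.64):
Base rate for 3718.75 is 15%.
Duty = £113,858.64 × 15% = £17,078.80.
Total = £2,124.73 + £18,163.79 + £17,078.80 = £37,367.32.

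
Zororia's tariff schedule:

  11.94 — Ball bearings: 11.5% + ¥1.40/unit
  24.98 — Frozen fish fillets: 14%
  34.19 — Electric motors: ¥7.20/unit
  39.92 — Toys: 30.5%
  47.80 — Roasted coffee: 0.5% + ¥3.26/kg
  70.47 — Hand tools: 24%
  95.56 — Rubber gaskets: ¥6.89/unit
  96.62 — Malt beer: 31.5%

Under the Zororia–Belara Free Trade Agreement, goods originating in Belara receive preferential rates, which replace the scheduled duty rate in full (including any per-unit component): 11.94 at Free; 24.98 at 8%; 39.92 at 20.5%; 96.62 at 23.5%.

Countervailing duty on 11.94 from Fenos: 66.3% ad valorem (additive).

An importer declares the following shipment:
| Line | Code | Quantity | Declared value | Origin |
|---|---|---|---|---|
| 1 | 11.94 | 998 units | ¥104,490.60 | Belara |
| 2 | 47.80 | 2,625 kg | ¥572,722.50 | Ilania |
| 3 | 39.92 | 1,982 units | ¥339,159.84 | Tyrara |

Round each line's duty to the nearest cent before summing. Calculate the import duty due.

Line 1 (11.94, Belara, 998 units, ¥104,490.60):
Base rate for 11.94 is 11.5% + ¥1.40/unit.
Origin Belara qualifies under the Zororia–Belara agreement and 11.94 is covered: preferential rate Free applies instead.
The additional-duty order on 11.94 targets Fenos, not Belara; it does not apply.
Duty = ¥104,490.60 × 0% = ¥0.00.
Line 2 (47.80, Ilania, 2,625 kg, ¥572,722.50):
Base rate for 47.80 is 0.5% + ¥3.26/kg.
Duty = ¥572,722.50 × 0.5% + 2,625 × ¥3.26 = ¥11,421.11.
Line 3 (39.92, Tyrara, 1,982 units, ¥339,159.84):
Base rate for 39.92 is 30.5%.
39.92 has an FTA preferential rate, but origin Tyrara is not Belara; base rate stands.
Duty = ¥339,159.84 × 30.5% = ¥103,443.75.
Total = ¥0.00 + ¥11,421.11 + ¥103,443.75 = ¥114,864.86.

¥114,864.86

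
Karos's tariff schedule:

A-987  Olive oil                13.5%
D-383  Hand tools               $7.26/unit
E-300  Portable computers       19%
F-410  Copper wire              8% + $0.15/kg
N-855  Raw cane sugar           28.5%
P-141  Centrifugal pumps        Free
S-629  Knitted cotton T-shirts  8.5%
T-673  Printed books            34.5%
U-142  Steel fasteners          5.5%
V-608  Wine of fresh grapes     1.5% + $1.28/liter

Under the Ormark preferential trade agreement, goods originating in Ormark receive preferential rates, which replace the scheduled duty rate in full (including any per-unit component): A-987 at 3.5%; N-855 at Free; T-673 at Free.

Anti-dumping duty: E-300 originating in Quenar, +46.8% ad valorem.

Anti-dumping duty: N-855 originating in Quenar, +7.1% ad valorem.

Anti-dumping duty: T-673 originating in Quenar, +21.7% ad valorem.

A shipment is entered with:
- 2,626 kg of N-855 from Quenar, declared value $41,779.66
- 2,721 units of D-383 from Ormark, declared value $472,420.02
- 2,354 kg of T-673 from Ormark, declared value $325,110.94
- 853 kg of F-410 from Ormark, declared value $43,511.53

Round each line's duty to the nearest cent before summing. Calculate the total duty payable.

Line 1 (N-855, Quenar, 2,626 kg, $41,779.66):
Base rate for N-855 is 28.5%.
N-855 has an FTA preferential rate, but origin Quenar is not Ormark; base rate stands.
Additional duty on N-855 from Quenar: +7.1%. Applied ad valorem rate: 28.5% + 7.1% = 35.6%.
Duty = $41,779.66 × 35.6% = $14,873.56.
Line 2 (D-383, Ormark, 2,721 units, $472,420.02):
Base rate for D-383 is $7.26/unit.
Origin Ormark is the FTA partner but D-383 is not on the preference list; base rate stands.
Duty = 2,721 × $7.26 = $19,754.46.
Line 3 (T-673, Ormark, 2,354 kg, $325,110.94):
Base rate for T-673 is 34.5%.
Origin Ormark qualifies under the Karos–Ormark agreement and T-673 is covered: preferential rate Free applies instead.
The additional-duty order on T-673 targets Quenar, not Ormark; it does not apply.
Duty = $325,110.94 × 0% = $0.00.
Line 4 (F-410, Ormark, 853 kg, $43,511.53):
Base rate for F-410 is 8% + $0.15/kg.
Origin Ormark is the FTA partner but F-410 is not on the preference list; base rate stands.
Duty = $43,511.53 × 8% + 853 × $0.15 = $3,608.87.
Total = $14,873.56 + $19,754.46 + $0.00 + $3,608.87 = $38,236.89.

$38,236.89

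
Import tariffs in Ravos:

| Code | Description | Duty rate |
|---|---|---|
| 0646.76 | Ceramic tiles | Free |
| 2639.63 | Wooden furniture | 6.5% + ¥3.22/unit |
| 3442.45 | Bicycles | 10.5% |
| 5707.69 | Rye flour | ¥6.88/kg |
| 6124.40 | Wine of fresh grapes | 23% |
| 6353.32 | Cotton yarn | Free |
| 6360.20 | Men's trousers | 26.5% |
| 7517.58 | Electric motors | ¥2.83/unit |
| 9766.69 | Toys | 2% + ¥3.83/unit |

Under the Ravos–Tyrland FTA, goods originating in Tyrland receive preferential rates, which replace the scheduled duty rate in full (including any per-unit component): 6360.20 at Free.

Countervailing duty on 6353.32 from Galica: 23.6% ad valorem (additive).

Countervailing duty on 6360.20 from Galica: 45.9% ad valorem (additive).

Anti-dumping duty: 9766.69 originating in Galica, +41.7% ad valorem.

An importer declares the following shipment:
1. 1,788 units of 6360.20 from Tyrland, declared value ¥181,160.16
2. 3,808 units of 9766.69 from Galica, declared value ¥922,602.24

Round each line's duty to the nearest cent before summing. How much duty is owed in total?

Line 1 (6360.20, Tyrland, 1,788 units, ¥181,160.16):
Base rate for 6360.20 is 26.5%.
Origin Tyrland qualifies under the Ravos–Tyrland agreement and 6360.20 is covered: preferential rate Free applies instead.
The additional-duty order on 6360.20 targets Galica, not Tyrland; it does not apply.
Duty = ¥181,160.16 × 0% = ¥0.00.
Line 2 (9766.69, Galica, 3,808 units, ¥922,602.24):
Base rate for 9766.69 is 2% + ¥3.83/unit.
Additional duty on 9766.69 from Galica: +41.7%. Applied ad valorem rate: 2% + 41.7% = 43.7%.
Duty = ¥922,602.24 × 43.7% + 3,808 × ¥3.83 = ¥417,761.82.
Total = ¥0.00 + ¥417,761.82 = ¥417,761.82.

¥417,761.82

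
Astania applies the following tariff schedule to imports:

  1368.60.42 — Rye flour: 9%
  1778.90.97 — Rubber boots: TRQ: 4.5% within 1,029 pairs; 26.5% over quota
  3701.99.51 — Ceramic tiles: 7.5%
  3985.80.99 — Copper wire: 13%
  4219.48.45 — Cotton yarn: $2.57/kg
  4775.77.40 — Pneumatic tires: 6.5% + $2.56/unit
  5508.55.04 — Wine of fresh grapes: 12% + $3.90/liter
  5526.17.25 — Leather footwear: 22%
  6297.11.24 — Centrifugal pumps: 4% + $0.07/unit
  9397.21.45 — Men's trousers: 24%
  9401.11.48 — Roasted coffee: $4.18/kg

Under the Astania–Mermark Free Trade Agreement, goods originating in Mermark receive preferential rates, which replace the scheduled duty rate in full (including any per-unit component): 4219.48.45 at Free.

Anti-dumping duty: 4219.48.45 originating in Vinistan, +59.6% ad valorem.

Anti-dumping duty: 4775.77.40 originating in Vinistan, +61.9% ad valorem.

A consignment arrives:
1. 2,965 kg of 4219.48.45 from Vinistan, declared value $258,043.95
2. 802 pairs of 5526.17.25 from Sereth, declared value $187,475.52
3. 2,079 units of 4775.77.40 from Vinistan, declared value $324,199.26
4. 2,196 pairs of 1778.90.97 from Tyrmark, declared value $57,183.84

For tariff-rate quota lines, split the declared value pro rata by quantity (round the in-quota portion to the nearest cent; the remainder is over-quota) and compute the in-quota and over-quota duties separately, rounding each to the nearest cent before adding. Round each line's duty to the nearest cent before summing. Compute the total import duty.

Line 1 (4219.48.45, Vinistan, 2,965 kg, $258,043.95):
Base rate for 4219.48.45 is $2.57/kg.
4219.48.45 has an FTA preferential rate, but origin Vinistan is not Mermark; base rate stands.
Additional duty on 4219.48.45 from Vinistan: +59.6% ad valorem. Applied ad valorem rate = 59.6%.
Duty = $258,043.95 × 59.6% + 2,965 × $2.57 = $161,414.24.
Line 2 (5526.17.25, Sereth, 802 pairs, $187,475.52):
Base rate for 5526.17.25 is 22%.
Duty = $187,475.52 × 22% = $41,244.61.
Line 3 (4775.77.40, Vinistan, 2,079 units, $324,199.26):
Base rate for 4775.77.40 is 6.5% + $2.56/unit.
Additional duty on 4775.77.40 from Vinistan: +61.9%. Applied ad valorem rate: 6.5% + 61.9% = 68.4%.
Duty = $324,199.26 × 68.4% + 2,079 × $2.56 = $227,074.53.
Line 4 (1778.90.97, Tyrmark, 2,196 pairs, $57,183.84):
Code 1778.90.97 is under a tariff-rate quota (threshold 1,029 pairs). In-quota: 1,029 pairs at 4.5%; over-quota: 1,167 pairs at 26.5%.
Pro-rata value split: in-quota = $57,183.84 × 1,029/2,196 = $26,795.16; over-quota = $57,183.84 − $26,795.16 = $30,388.68.
In-quota duty = $26,795.16 × 4.5% = $1,205.78. Over-quota duty = $30,388.68 × 26.5% = $8,053.00.
Line duty = $1,205.78 + $8,053.00 = $9,258.78.
Total = $161,414.24 + $41,244.61 + $227,074.53 + $9,258.78 = $438,992.16.

$438,992.16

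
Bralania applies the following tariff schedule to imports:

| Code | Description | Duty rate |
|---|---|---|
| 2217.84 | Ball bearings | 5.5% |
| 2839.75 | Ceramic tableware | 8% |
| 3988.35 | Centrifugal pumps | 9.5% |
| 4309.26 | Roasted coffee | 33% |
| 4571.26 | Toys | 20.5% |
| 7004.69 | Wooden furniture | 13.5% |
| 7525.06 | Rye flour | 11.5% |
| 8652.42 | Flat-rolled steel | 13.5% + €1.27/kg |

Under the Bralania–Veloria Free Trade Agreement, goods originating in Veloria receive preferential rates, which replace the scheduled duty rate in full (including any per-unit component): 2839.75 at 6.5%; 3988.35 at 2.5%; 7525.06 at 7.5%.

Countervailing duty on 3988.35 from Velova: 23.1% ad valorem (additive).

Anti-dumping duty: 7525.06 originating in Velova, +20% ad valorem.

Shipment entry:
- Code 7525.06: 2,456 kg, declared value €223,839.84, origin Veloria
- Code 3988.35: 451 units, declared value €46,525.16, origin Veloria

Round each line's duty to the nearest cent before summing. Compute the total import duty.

€17,951.12

Line 1 (7525.06, Veloria, 2,456 kg, €223,839.84):
Base rate for 7525.06 is 11.5%.
Origin Veloria qualifies under the Bralania–Veloria agreement and 7525.06 is covered: preferential rate 7.5% applies instead.
The additional-duty order on 7525.06 targets Velova, not Veloria; it does not apply.
Duty = €223,839.84 × 7.5% = €16,787.99.
Line 2 (3988.35, Veloria, 451 units, €46,525.16):
Base rate for 3988.35 is 9.5%.
Origin Veloria qualifies under the Bralania–Veloria agreement and 3988.35 is covered: preferential rate 2.5% applies instead.
The additional-duty order on 3988.35 targets Velova, not Veloria; it does not apply.
Duty = €46,525.16 × 2.5% = €1,163.13.
Total = €16,787.99 + €1,163.13 = €17,951.12.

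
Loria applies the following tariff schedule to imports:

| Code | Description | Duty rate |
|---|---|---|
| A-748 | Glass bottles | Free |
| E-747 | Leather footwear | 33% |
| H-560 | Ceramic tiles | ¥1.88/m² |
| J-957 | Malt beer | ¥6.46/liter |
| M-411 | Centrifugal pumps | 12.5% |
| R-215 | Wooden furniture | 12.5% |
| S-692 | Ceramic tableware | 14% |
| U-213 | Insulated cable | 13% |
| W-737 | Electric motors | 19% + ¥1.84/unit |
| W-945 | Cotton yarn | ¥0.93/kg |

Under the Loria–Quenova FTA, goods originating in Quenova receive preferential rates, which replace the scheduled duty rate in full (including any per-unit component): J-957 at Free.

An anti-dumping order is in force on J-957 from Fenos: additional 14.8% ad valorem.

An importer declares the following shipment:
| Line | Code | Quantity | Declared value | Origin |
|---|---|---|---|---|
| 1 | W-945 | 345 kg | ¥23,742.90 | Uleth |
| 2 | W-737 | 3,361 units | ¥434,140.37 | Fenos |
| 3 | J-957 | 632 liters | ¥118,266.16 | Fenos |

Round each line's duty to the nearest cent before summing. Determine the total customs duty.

¥110,577.87

Line 1 (W-945, Uleth, 345 kg, ¥23,742.90):
Base rate for W-945 is ¥0.93/kg.
Duty = 345 × ¥0.93 = ¥320.85.
Line 2 (W-737, Fenos, 3,361 units, ¥434,140.37):
Base rate for W-737 is 19% + ¥1.84/unit.
Duty = ¥434,140.37 × 19% + 3,361 × ¥1.84 = ¥88,670.91.
Line 3 (J-957, Fenos, 632 liters, ¥118,266.16):
Base rate for J-957 is ¥6.46/liter.
J-957 has an FTA preferential rate, but origin Fenos is not Quenova; base rate stands.
Additional duty on J-957 from Fenos: +14.8% ad valorem. Applied ad valorem rate = 14.8%.
Duty = ¥118,266.16 × 14.8% + 632 × ¥6.46 = ¥21,586.11.
Total = ¥320.85 + ¥88,670.91 + ¥21,586.11 = ¥110,577.87.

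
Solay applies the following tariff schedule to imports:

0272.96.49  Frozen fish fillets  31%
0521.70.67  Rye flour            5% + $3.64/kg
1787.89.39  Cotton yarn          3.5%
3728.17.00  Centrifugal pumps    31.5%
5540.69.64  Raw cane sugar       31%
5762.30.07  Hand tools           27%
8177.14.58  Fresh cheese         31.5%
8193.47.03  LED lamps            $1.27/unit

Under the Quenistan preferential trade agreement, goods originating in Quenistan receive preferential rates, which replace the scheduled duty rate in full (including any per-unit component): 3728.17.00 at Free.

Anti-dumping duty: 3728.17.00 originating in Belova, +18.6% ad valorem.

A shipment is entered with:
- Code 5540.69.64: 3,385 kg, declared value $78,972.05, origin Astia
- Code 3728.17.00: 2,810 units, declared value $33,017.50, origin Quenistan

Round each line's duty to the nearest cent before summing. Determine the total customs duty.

$24,481.34

Line 1 (5540.69.64, Astia, 3,385 kg, $78,972.05):
Base rate for 5540.69.64 is 31%.
Duty = $78,972.05 × 31% = $24,481.34.
Line 2 (3728.17.00, Quenistan, 2,810 units, $33,017.50):
Base rate for 3728.17.00 is 31.5%.
Origin Quenistan qualifies under the Solay–Quenistan agreement and 3728.17.00 is covered: preferential rate Free applies instead.
The additional-duty order on 3728.17.00 targets Belova, not Quenistan; it does not apply.
Duty = $33,017.50 × 0% = $0.00.
Total = $24,481.34 + $0.00 = $24,481.34.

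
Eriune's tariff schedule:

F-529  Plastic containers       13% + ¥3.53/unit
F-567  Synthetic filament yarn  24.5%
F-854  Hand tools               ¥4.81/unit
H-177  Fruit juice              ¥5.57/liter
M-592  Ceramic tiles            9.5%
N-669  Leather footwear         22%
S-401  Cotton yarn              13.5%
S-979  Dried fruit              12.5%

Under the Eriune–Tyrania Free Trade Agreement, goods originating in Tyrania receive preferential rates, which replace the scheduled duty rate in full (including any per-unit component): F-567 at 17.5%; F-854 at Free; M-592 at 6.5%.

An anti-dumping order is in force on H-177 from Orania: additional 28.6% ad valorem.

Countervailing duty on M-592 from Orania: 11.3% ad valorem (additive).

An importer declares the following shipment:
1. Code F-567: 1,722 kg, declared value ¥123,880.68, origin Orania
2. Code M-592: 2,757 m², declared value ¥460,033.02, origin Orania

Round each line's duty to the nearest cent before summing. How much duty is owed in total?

Line 1 (F-567, Orania, 1,722 kg, ¥123,880.68):
Base rate for F-567 is 24.5%.
F-567 has an FTA preferential rate, but origin Orania is not Tyrania; base rate stands.
Duty = ¥123,880.68 × 24.5% = ¥30,350.77.
Line 2 (M-592, Orania, 2,757 m², ¥460,033.02):
Base rate for M-592 is 9.5%.
M-592 has an FTA preferential rate, but origin Orania is not Tyrania; base rate stands.
Additional duty on M-592 from Orania: +11.3%. Applied ad valorem rate: 9.5% + 11.3% = 20.8%.
Duty = ¥460,033.02 × 20.8% = ¥95,686.87.
Total = ¥30,350.77 + ¥95,686.87 = ¥126,037.64.

¥126,037.64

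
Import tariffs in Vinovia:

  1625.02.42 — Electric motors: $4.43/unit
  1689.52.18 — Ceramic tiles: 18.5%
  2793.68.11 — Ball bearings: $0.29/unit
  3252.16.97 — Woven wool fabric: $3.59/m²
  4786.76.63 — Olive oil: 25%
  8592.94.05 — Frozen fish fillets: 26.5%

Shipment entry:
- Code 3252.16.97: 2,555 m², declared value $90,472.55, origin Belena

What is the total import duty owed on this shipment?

Line 1 (3252.16.97, Belena, 2,555 m², $90,472.55):
Base rate for 3252.16.97 is $3.59/m².
Duty = 2,555 × $3.59 = $9,172.45.

$9,172.45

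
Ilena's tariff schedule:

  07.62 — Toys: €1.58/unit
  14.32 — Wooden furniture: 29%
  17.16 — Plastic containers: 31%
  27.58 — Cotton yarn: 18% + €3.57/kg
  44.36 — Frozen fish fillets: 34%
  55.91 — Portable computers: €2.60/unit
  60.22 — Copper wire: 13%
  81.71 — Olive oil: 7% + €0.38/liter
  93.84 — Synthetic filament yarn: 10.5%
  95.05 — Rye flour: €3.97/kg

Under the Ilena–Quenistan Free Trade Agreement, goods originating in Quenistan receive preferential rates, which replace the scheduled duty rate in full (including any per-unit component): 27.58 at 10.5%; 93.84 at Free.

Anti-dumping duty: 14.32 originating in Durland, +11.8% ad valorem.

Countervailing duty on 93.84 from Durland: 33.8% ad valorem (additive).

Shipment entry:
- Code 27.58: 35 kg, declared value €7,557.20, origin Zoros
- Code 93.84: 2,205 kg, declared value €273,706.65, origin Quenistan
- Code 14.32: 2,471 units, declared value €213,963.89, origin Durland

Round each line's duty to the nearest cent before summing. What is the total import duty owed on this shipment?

Line 1 (27.58, Zoros, 35 kg, €7,557.20):
Base rate for 27.58 is 18% + €3.57/kg.
27.58 has an FTA preferential rate, but origin Zoros is not Quenistan; base rate stands.
Duty = €7,557.20 × 18% + 35 × €3.57 = €1,485.25.
Line 2 (93.84, Quenistan, 2,205 kg, €273,706.65):
Base rate for 93.84 is 10.5%.
Origin Quenistan qualifies under the Ilena–Quenistan agreement and 93.84 is covered: preferential rate Free applies instead.
The additional-duty order on 93.84 targets Durland, not Quenistan; it does not apply.
Duty = €273,706.65 × 0% = €0.00.
Line 3 (14.32, Durland, 2,471 units, €213,963.89):
Base rate for 14.32 is 29%.
Additional duty on 14.32 from Durland: +11.8%. Applied ad valorem rate: 29% + 11.8% = 40.8%.
Duty = €213,963.89 × 40.8% = €87,297.27.
Total = €1,485.25 + €0.00 + €87,297.27 = €88,782.52.

€88,782.52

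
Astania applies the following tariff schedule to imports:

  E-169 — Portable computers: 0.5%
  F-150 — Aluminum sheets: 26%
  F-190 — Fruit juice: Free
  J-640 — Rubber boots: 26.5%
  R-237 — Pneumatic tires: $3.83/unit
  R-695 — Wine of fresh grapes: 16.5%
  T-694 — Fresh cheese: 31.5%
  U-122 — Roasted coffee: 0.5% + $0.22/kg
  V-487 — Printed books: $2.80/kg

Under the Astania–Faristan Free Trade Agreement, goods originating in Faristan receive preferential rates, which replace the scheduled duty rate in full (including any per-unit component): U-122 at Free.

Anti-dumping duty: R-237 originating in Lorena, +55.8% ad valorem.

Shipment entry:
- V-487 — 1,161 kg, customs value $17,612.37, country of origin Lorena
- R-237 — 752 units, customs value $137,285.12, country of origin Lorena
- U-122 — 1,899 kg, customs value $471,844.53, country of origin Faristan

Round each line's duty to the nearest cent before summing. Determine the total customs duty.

$82,736.06

Line 1 (V-487, Lorena, 1,161 kg, $17,612.37):
Base rate for V-487 is $2.80/kg.
Duty = 1,161 × $2.80 = $3,250.80.
Line 2 (R-237, Lorena, 752 units, $137,285.12):
Base rate for R-237 is $3.83/unit.
Additional duty on R-237 from Lorena: +55.8% ad valorem. Applied ad valorem rate = 55.8%.
Duty = $137,285.12 × 55.8% + 752 × $3.83 = $79,485.26.
Line 3 (U-122, Faristan, 1,899 kg, $471,844.53):
Base rate for U-122 is 0.5% + $0.22/kg.
Origin Faristan qualifies under the Astania–Faristan agreement and U-122 is covered: preferential rate Free applies instead.
Duty = $471,844.53 × 0% = $0.00.
Total = $3,250.80 + $79,485.26 + $0.00 = $82,736.06.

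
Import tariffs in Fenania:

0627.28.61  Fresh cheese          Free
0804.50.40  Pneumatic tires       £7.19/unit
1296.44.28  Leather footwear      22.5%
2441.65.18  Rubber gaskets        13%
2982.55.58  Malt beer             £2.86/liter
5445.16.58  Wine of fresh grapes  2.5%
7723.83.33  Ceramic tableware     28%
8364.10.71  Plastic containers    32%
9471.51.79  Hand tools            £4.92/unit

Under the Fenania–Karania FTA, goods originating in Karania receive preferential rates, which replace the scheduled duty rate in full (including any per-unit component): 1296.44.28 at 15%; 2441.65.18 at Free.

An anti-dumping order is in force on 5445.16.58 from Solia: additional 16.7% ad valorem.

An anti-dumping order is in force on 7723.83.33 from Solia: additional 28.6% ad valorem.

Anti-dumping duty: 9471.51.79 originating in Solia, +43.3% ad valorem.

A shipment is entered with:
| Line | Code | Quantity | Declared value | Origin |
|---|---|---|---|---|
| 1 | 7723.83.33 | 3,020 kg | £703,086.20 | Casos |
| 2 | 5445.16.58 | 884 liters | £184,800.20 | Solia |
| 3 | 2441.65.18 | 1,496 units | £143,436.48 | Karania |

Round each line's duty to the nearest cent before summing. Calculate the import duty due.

£232,345.78

Line 1 (7723.83.33, Casos, 3,020 kg, £703,086.20):
Base rate for 7723.83.33 is 28%.
The additional-duty order on 7723.83.33 targets Solia, not Casos; it does not apply.
Duty = £703,086.20 × 28% = £196,864.14.
Line 2 (5445.16.58, Solia, 884 liters, £184,800.20):
Base rate for 5445.16.58 is 2.5%.
Additional duty on 5445.16.58 from Solia: +16.7%. Applied ad valorem rate: 2.5% + 16.7% = 19.2%.
Duty = £184,800.20 × 19.2% = £35,481.64.
Line 3 (2441.65.18, Karania, 1,496 units, £143,436.48):
Base rate for 2441.65.18 is 13%.
Origin Karania qualifies under the Fenania–Karania agreement and 2441.65.18 is covered: preferential rate Free applies instead.
Duty = £143,436.48 × 0% = £0.00.
Total = £196,864.14 + £35,481.64 + £0.00 = £232,345.78.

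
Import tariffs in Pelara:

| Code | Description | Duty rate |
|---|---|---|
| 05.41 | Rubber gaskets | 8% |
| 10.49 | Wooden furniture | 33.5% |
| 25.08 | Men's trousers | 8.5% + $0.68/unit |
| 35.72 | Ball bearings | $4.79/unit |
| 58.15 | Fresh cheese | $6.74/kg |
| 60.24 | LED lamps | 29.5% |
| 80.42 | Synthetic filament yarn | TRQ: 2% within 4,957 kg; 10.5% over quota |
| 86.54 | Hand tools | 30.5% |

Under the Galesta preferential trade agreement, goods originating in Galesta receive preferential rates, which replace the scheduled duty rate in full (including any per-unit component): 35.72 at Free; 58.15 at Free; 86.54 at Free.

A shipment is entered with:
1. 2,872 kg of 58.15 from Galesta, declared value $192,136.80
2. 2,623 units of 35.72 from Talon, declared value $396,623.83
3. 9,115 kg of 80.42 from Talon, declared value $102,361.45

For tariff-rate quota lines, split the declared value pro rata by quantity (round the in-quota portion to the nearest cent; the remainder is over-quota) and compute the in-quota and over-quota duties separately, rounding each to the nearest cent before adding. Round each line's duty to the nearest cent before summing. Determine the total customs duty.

Line 1 (58.15, Galesta, 2,872 kg, $192,136.80):
Base rate for 58.15 is $6.74/kg.
Origin Galesta qualifies under the Pelara–Galesta agreement and 58.15 is covered: preferential rate Free applies instead.
Duty = $192,136.80 × 0% = $0.00.
Line 2 (35.72, Talon, 2,623 units, $396,623.83):
Base rate for 35.72 is $4.79/unit.
35.72 has an FTA preferential rate, but origin Talon is not Galesta; base rate stands.
Duty = 2,623 × $4.79 = $12,564.17.
Line 3 (80.42, Talon, 9,115 kg, $102,361.45):
Code 80.42 is under a tariff-rate quota (threshold 4,957 kg). In-quota: 4,957 kg at 2%; over-quota: 4,158 kg at 10.5%.
Pro-rata value split: in-quota = $102,361.45 × 4,957/9,115 = $55,667.11; over-quota = $102,361.45 − $55,667.11 = $46,694.34.
In-quota duty = $55,667.11 × 2% = $1,113.34. Over-quota duty = $46,694.34 × 10.5% = $4,902.91.
Line duty = $1,113.34 + $4,902.91 = $6,016.25.
Total = $0.00 + $12,564.17 + $6,016.25 = $18,580.42.

$18,580.42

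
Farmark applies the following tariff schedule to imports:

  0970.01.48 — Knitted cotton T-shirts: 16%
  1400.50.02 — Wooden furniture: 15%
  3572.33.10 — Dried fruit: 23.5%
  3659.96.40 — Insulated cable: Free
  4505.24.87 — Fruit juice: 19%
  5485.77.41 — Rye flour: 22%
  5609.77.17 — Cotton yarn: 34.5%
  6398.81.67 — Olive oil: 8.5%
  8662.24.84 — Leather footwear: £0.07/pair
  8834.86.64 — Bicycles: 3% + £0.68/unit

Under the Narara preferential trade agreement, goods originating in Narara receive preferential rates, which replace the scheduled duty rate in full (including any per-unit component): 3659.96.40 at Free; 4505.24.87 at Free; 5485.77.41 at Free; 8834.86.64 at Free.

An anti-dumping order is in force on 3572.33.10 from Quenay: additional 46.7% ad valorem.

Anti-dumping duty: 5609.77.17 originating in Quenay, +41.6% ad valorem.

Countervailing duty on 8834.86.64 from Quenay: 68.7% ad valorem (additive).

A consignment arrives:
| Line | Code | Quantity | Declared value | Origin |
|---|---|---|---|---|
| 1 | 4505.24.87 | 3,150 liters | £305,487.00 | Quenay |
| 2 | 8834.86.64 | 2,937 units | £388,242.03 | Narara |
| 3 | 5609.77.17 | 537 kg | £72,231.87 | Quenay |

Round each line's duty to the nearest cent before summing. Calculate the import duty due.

Line 1 (4505.24.87, Quenay, 3,150 liters, £305,487.00):
Base rate for 4505.24.87 is 19%.
4505.24.87 has an FTA preferential rate, but origin Quenay is not Narara; base rate stands.
Duty = £305,487.00 × 19% = £58,042.53.
Line 2 (8834.86.64, Narara, 2,937 units, £388,242.03):
Base rate for 8834.86.64 is 3% + £0.68/unit.
Origin Narara qualifies under the Farmark–Narara agreement and 8834.86.64 is covered: preferential rate Free applies instead.
The additional-duty order on 8834.86.64 targets Quenay, not Narara; it does not apply.
Duty = £388,242.03 × 0% = £0.00.
Line 3 (5609.77.17, Quenay, 537 kg, £72,231.87):
Base rate for 5609.77.17 is 34.5%.
Additional duty on 5609.77.17 from Quenay: +41.6%. Applied ad valorem rate: 34.5% + 41.6% = 76.1%.
Duty = £72,231.87 × 76.1% = £54,968.45.
Total = £58,042.53 + £0.00 + £54,968.45 = £113,010.98.

£113,010.98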